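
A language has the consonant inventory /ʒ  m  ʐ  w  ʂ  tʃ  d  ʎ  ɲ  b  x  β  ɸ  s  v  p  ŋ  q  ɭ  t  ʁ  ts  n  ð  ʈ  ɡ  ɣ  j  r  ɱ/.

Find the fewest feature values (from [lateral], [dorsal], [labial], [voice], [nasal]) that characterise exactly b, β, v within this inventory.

[+voice, −nasal, +labial, −dorsal]

The class [+voice], [−nasal], [+labial], [−dorsal] has exactly /b, β, v/ as its extension in this inventory. No smaller conjunction from the listed features achieves this: [−nasal, +labial, −dorsal] alone would also admit /ɸ, p/; [+voice, +labial, −dorsal] alone would also admit /m, ɱ/; [+voice, −nasal, −dorsal] alone would also admit /ʒ, ʐ, d, ɭ, …/; [+voice, −nasal, +labial] alone would also admit /w/; and checking the remaining three-feature bundles turns up none with this extension.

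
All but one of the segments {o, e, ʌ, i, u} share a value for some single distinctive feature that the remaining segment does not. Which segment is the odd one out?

ʌ

[tense] groups all but one: /e, o, i, u/ share [+tense] while /ʌ/ (mid back unrounded lax vowel) alone is [−tense]. Removing any other segment would not leave a single-feature class that excludes it.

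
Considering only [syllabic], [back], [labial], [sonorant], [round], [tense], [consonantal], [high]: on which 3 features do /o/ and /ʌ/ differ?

The two segments share [+syllabic], [+back], [+sonorant], [−consonantal], [−high]. The only features from the list on which they differ: /o/ is [+labial] while /ʌ/ is [−labial]; /o/ is [+round] while /ʌ/ is [−round]; /o/ is [+tense] while /ʌ/ is [−tense].

[labial], [round], [tense]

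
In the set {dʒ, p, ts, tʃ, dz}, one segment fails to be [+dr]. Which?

p

Every segment except /p/ is [+delayed release]. /p/ (voiceless bilabial stop) is [−delayed release], so it is the exception.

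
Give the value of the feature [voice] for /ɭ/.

/ɭ/ is the retroflex lateral approximant. The feature [voice] marks segments produced with vocal-fold vibration; /ɭ/ has this property, so it is [+voice].

[+voice]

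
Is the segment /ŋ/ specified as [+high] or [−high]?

[+high]

/ŋ/ is the velar nasal, hence [+high].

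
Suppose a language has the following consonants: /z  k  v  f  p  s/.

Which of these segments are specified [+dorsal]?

The [+dorsal] segments here are /k/; the remaining /z, v, f, p, s/ are [−dorsal].

k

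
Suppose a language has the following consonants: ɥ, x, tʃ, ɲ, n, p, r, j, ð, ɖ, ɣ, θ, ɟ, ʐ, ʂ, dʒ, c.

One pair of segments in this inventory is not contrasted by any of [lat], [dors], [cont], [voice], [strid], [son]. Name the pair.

/j/ (palatal glide) and /ɥ/ (labial-palatal glide) are both [−lateral], [+dorsal], [+continuant], [+voice], [−strident], [+sonorant], so none of the listed features separates them. (They do differ in [labial] and [round], which are not among the given features.) Every other pair in the inventory differs on at least one listed feature.

j, ɥ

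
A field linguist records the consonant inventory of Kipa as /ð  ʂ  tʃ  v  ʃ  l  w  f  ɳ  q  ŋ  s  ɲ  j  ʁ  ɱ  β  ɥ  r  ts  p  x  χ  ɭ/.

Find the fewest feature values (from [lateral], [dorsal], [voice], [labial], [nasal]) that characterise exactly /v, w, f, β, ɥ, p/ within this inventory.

[−nasal, +labial]

Every target segment is [−nasal], [+labial]; each remaining inventory member fails at least one of these. Each conjunct is needed — [+labial] alone would also admit /ɱ/; [−nasal] alone would also admit /ð, ʂ, tʃ, ʃ, …/ — and no other single listed feature has exactly this extension, so two is the minimum.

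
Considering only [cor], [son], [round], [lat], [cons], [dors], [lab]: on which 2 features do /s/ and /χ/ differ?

/s/ is the voiceless alveolar fricative and /χ/ is the voiceless uvular fricative. Both are [-sonorant], [-round], [-lateral], [+consonantal], [-labial]. /s/ is [+coronal] while /χ/ is [-coronal]; /s/ is [-dorsal] while /χ/ is [+dorsal], so the distinguishing features are [coronal], [dorsal].

[coronal], [dorsal]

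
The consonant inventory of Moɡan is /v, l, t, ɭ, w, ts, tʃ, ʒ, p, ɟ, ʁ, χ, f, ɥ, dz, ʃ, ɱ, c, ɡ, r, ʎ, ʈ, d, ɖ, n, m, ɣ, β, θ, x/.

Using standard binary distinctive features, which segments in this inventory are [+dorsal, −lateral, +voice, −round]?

Checking each segment against [+dorsal], [−lateral], [+voice], [−round]: /ɟ/ (voiced palatal stop), /ʁ/ (voiced uvular fricative), /ɡ/ (voiced velar stop), /ɣ/ (voiced velar fricative) satisfy every feature; every other segment in the inventory fails at least one.

ɟ, ʁ, ɡ, ɣ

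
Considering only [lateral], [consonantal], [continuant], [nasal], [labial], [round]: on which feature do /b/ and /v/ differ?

/b/ (voiced bilabial stop) and /v/ (voiced labiodental fricative) agree on [−lateral], [+consonantal], [−nasal], [+labial], [−round]. They differ on [continuant] (/b/ [−], /v/ [+]).

[continuant]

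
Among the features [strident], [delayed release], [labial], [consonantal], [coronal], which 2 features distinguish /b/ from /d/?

[labial], [coronal]

The two segments share [−strident], [−delayed release], [+consonantal]. The only features from the list on which they differ: /b/ is [+labial] while /d/ is [−labial]; /b/ is [−coronal] while /d/ is [+coronal].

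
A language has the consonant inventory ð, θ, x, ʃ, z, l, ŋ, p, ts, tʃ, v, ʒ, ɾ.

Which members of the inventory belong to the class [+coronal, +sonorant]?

Checking each segment against [+coronal], [+sonorant]: /l/ (alveolar lateral approximant), /ɾ/ (alveolar tap) satisfy every feature; every other segment in the inventory fails at least one.

l, ɾ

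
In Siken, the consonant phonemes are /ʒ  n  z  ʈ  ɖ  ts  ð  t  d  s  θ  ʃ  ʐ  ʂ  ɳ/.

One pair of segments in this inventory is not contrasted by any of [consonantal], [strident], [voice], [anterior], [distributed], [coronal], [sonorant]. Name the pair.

ts, s

On the given features, /ts/ and /s/ have an identical profile: [+consonantal], [+strident], [−voice], [+anterior], [−distributed], [+coronal], [−sonorant]. No other two segments in the inventory coincide on all 7 features. (They do differ in [continuant], which is not among the given features.)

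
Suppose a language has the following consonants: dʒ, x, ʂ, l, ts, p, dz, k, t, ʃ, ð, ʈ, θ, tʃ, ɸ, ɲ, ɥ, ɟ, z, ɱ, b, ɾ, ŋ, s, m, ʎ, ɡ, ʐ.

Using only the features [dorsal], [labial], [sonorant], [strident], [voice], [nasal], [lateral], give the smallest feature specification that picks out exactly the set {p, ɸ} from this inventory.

/p, ɸ/ are all [-voice], [+labial], and no other segment in the inventory matches both values. Dropping any one of them over-generates: [+labial] alone would also admit /ɥ, ɱ, b, m/; [-voice] alone would also admit /x, ʂ, ts, k, …/. No other single listed feature picks out exactly this set either, so fewer than two features will not do.

[-voice, +labial]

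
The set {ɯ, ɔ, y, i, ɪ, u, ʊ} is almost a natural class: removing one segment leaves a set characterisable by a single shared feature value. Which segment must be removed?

ɔ

/i, y, ɪ, ɯ, ʊ, u/ are all [+high], but /ɔ/ (mid back rounded lax vowel) is [-high]. No other single segment can be removed to leave a set sharing one feature value that the removed segment lacks, so /ɔ/ is the odd one out.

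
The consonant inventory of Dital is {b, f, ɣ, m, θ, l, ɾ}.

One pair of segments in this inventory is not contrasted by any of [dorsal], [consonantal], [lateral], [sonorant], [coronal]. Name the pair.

Both /f/ and /b/ are [-dorsal], [+consonantal], [-lateral], [-sonorant], [-coronal]. Since the list omits [voice] and [continuant] — which do distinguish the voiceless labiodental fricative from the voiced bilabial stop — this pair collapses; all other pairs remain distinct.

f, b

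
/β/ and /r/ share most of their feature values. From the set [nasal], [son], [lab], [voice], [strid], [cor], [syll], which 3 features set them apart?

[sonorant], [labial], [coronal]

/β/ (voiced bilabial fricative) and /r/ (alveolar trill) agree on [-nasal], [+voice], [-strident], [-syllabic]. They differ on [sonorant] (/β/ [-], /r/ [+]), [labial] (/β/ [+], /r/ [-]), [coronal] (/β/ [-], /r/ [+]).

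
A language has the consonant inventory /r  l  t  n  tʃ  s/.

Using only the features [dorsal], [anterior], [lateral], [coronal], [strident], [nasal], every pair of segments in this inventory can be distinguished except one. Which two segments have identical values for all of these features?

Both /t/ and /r/ are [−dorsal], [+anterior], [−lateral], [+coronal], [−strident], [−nasal]. Since the list omits [sonorant], [voice] and [continuant] — which do distinguish the voiceless alveolar stop from the alveolar trill — this pair collapses; all other pairs remain distinct.

t, r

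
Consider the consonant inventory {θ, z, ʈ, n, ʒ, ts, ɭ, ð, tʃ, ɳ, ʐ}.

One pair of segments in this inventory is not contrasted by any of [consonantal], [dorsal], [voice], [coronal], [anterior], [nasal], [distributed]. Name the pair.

ʐ, ɭ

/ʐ/ (voiced retroflex fricative) and /ɭ/ (retroflex lateral approximant) are both [+consonantal], [−dorsal], [+voice], [+coronal], [−anterior], [−nasal], [−distributed], so none of the listed features separates them. (They do differ in [sonorant], [lateral] and [strident], which are not among the given features.) Every other pair in the inventory differs on at least one listed feature.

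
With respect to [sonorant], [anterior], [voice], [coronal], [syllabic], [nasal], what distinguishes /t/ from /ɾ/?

[sonorant], [voice]

The two segments share [+anterior], [+coronal], [-syllabic], [-nasal]. The only features from the list on which they differ: /t/ is [-sonorant] while /ɾ/ is [+sonorant]; /t/ is [-voice] while /ɾ/ is [+voice].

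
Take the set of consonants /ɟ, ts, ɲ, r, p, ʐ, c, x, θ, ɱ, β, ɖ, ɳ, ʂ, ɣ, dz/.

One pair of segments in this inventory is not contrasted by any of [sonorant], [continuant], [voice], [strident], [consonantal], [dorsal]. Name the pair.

/ɱ/ (labiodental nasal) and /ɳ/ (retroflex nasal) are both [+sonorant], [-continuant], [+voice], [-strident], [+consonantal], [-dorsal], so none of the listed features separates them. (They do differ in [labial] and [coronal], which are not among the given features.) Every other pair in the inventory differs on at least one listed feature.

ɱ, ɳ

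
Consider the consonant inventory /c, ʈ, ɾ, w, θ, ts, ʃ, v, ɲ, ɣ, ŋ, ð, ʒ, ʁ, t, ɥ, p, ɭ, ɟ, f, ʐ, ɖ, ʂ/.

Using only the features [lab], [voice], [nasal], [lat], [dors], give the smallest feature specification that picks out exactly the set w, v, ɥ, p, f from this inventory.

Every target segment is [+labial] and no other inventory member is, so one feature is enough.

[+lab]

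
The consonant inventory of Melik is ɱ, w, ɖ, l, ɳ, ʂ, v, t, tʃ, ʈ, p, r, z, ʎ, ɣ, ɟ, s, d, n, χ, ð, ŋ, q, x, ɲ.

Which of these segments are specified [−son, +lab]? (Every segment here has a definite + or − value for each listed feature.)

Checking each segment against [−sonorant], [+labial]: /v/ (voiced labiodental fricative), /p/ (voiceless bilabial stop) satisfy every feature; every other segment in the inventory fails at least one.

v, p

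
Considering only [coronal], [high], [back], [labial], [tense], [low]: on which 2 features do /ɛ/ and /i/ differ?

The two segments share [−coronal], [−back], [−labial], [−low]. The only features from the list on which they differ: /ɛ/ is [−high] while /i/ is [+high]; /ɛ/ is [−tense] while /i/ is [+tense].

[high], [tense]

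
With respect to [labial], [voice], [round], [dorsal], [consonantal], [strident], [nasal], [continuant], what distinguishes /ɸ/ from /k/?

The two segments share [-voice], [-round], [+consonantal], [-strident], [-nasal]. The only features from the list on which they differ: /ɸ/ is [+continuant] while /k/ is [-continuant]; /ɸ/ is [+labial] while /k/ is [-labial]; /ɸ/ is [-dorsal] while /k/ is [+dorsal].

[continuant], [labial], [dorsal]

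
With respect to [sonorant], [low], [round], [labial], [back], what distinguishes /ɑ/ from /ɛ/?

The two segments share [+sonorant], [-round], [-labial]. The only features from the list on which they differ: /ɑ/ is [+low] while /ɛ/ is [-low]; /ɑ/ is [+back] while /ɛ/ is [-back].

[low], [back]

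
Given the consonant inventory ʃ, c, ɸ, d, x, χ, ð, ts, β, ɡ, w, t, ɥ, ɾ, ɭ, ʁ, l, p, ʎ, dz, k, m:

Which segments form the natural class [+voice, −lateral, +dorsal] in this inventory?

ɡ, w, ɥ, ʁ

First, the [+voice] segments are /d, ð, β, ɡ, w, ɥ, ɾ, ɭ, ʁ, l, ʎ, dz, m/.
Within that set, [−lateral] gives /d, ð, β, ɡ, w, ɥ, ɾ, ʁ, dz, m/.
Within that set, [+dorsal] leaves /ɡ, w, ɥ, ʁ/.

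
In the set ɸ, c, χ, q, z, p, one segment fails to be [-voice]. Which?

z

Every segment except /z/ is [-voice]. /z/ (voiced alveolar fricative) is [+voice], so it is the exception.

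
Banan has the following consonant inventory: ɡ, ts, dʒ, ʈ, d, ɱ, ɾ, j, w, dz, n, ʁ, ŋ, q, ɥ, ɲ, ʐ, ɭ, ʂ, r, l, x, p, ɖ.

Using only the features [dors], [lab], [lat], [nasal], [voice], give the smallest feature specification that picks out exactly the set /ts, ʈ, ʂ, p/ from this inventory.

[-voice, -dors]

/ts, ʈ, ʂ, p/ are all [-voice], [-dorsal], and no other segment in the inventory matches both values. Dropping any one of them over-generates: [-dorsal] alone would also admit /dʒ, d, ɱ, ɾ, …/; [-voice] alone would also admit /q, x/. No other single listed feature picks out exactly this set either, so fewer than two features will not do.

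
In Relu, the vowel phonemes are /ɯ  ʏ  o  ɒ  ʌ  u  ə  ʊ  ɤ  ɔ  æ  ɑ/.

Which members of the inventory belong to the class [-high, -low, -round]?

Eliminate segments failing any feature: /ɯ, ʏ, u, ʊ/ are [+high]; /o, ɔ/ are [+round]; /ɒ, æ, ɑ/ are [+low]. The remaining /ʌ, ə, ɤ/ satisfy [-high], [-low], [-round].

ʌ, ə, ɤ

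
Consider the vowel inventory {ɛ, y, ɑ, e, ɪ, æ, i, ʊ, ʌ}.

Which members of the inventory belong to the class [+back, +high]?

Eliminate segments failing any feature: /ɛ, y, e, ɪ, æ, i/ are [−back]; /ɑ, ʌ/ are [−high]. The remaining /ʊ/ satisfy [+back], [+high].

ʊ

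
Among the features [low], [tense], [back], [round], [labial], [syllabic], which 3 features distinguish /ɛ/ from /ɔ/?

[labial], [round], [back]

/ɛ/ is the mid front unrounded lax vowel and /ɔ/ is the mid back rounded lax vowel. Both are [−low], [−tense], [+syllabic]. /ɛ/ is [−labial] while /ɔ/ is [+labial]; /ɛ/ is [−round] while /ɔ/ is [+round]; /ɛ/ is [−back] while /ɔ/ is [+back], so the distinguishing features are [labial], [round], [back].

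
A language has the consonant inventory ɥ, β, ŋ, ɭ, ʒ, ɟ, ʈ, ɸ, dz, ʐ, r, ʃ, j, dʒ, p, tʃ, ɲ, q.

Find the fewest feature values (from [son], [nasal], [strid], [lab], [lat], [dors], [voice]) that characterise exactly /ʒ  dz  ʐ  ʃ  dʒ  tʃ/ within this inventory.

Every target segment is [+strident] and no other inventory member is, so one feature is enough.

[+strid]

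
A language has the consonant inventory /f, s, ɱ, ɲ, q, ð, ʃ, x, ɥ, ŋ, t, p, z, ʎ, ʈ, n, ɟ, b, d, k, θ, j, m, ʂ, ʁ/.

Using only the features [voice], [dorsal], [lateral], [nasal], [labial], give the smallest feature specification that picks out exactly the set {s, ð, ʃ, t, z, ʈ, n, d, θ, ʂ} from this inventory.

[−labial, −dorsal]

Every target segment is [−labial], [−dorsal]; each remaining inventory member fails at least one of these. Each conjunct is needed — [−dorsal] alone would also admit /f, ɱ, p, b, …/; [−labial] alone would also admit /ɲ, q, x, ŋ, …/ — and no other single listed feature has exactly this extension, so two is the minimum.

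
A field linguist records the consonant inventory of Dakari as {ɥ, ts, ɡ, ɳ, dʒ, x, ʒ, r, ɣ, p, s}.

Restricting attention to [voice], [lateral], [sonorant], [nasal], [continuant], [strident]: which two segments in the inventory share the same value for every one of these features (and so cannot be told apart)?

/r/ (alveolar trill) and /ɥ/ (labial-palatal glide) are both [+voice], [-lateral], [+sonorant], [-nasal], [+continuant], [-strident], so none of the listed features separates them. (They do differ in [labial], [round] and [dorsal], which are not among the given features.) Every other pair in the inventory differs on at least one listed feature.

r, ɥ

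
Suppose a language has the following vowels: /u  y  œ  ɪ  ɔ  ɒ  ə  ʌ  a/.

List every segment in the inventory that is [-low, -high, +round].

œ, ɔ

Checking each segment against [-low], [-high], [+round]: /œ/ (mid front rounded lax vowel), /ɔ/ (mid back rounded lax vowel) satisfy every feature; every other segment in the inventory fails at least one.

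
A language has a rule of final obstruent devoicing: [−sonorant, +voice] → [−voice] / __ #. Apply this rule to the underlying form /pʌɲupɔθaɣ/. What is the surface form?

[pʌɲupɔθax]

/ɣ/ satisfies [−sonorant, +voice] and sits in __ #. The [−voice] counterpart of the voiced velar fricative is /x/. Other segments in /pʌɲupɔθaɣ/ either fail the structural description or are not in the environment, so the surface form is [pʌɲupɔθax].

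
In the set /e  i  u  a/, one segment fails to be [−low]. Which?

a

/e, i, u/ are all [−low]; /a/ (low unrounded vowel) is [+low].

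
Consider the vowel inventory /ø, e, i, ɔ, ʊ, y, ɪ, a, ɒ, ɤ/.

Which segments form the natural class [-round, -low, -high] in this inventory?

Among the inventory, the [-round] segments are /e, i, ɪ, a, ɤ/.
Intersecting with [-low] gives /e, i, ɪ, ɤ/.
Intersecting with [-high] leaves /e, ɤ/.

e, ɤ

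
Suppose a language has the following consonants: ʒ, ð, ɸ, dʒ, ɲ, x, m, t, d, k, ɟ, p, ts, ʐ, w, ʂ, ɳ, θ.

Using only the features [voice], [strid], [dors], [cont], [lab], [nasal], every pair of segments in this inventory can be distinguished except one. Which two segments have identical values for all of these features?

ʐ, ʒ

On the given features, /ʐ/ and /ʒ/ have an identical profile: [+voice], [+strident], [−dorsal], [+continuant], [−labial], [−nasal]. No other two segments in the inventory coincide on all 6 features. (They do differ in [distributed], which is not among the given features.)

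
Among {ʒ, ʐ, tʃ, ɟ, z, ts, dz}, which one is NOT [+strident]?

ɟ

/ts, ʐ, tʃ, ʒ, z, dz/ are all [+strident]; /ɟ/ (voiced palatal stop) is [−strident].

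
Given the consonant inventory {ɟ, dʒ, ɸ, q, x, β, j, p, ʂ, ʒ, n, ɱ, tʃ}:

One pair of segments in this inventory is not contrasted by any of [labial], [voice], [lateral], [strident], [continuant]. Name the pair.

Both /n/ and /ɟ/ are [-labial], [+voice], [-lateral], [-strident], [-continuant]. Since the list omits [sonorant], [nasal] and [dorsal] — which do distinguish the alveolar nasal from the voiced palatal stop — this pair collapses; all other pairs remain distinct.

n, ɟ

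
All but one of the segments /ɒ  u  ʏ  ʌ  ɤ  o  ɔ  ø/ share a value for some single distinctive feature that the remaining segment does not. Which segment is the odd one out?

ɒ

The remaining segments after removing /ɒ/ share [-low]; /ɒ/ (low back rounded vowel) is [+low]. For every other candidate removal, the leftover set fails to share any single feature value that the removed segment lacks.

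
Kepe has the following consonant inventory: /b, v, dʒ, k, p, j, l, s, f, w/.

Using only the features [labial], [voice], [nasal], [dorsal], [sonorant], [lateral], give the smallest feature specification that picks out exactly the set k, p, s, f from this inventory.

[−voice]

/k, p, s, f/ are exactly the [−voice] segments in the inventory, so a single feature suffices.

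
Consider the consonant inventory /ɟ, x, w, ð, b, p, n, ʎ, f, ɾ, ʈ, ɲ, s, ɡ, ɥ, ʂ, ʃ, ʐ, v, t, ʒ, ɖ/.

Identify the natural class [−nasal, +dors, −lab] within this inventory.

Checking each segment against [−nasal], [+dorsal], [−labial]: /ɟ/ (voiced palatal stop), /x/ (voiceless velar fricative), /ʎ/ (palatal lateral approximant), /ɡ/ (voiced velar stop) satisfy every feature; every other segment in the inventory fails at least one.

ɟ, x, ʎ, ɡ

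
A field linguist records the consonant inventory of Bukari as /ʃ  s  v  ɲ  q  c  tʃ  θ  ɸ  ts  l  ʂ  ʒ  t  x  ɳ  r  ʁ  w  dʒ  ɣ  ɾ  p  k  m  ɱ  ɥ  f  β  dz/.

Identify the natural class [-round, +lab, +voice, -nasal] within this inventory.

Among the inventory, the [-round] segments are /ʃ, s, v, ɲ, q, c, tʃ, θ, ɸ, ts, l, ʂ, ʒ, t, x, ɳ, r, ʁ, dʒ, ɣ, ɾ, p, k, m, ɱ, f, β, dz/.
Within that set, [+labial] gives /v, ɸ, p, m, ɱ, f, β/.
Then [+voice] gives /v, m, ɱ, β/.
Among these, [-nasal] leaves /v, β/.

v, β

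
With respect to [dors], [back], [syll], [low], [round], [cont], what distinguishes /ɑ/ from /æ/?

/ɑ/ (low back unrounded vowel) and /æ/ (low front unrounded vowel) agree on [+dorsal], [+syllabic], [+low], [−round], [+continuant]. They differ on [back] (/ɑ/ [+], /æ/ [−]).

[back]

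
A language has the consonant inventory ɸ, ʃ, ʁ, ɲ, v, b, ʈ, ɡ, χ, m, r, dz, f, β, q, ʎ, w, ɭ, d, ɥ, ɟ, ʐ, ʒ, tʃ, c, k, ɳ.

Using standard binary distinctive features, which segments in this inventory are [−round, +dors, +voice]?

ʁ, ɲ, ɡ, ʎ, ɟ

The [−round] segments are /ɸ, ʃ, ʁ, ɲ, v, b, ʈ, ɡ, χ, m, r, dz, f, β, q, ʎ, ɭ, d, ɟ, ʐ, ʒ, tʃ, c, k, ɳ/.
Among these, [+dorsal] gives /ʁ, ɲ, ɡ, χ, q, ʎ, ɟ, c, k/.
Of those, [+voice] leaves /ʁ, ɲ, ɡ, ʎ, ɟ/.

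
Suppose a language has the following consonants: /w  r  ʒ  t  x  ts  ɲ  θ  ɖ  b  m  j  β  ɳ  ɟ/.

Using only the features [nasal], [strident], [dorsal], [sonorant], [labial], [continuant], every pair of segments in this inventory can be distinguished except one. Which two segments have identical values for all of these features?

Both /t/ and /ɖ/ are [−nasal], [−strident], [−dorsal], [−sonorant], [−labial], [−continuant]. Since the list omits [voice] and [anterior] — which do distinguish the voiceless alveolar stop from the voiced retroflex stop — this pair collapses; all other pairs remain distinct.

t, ɖ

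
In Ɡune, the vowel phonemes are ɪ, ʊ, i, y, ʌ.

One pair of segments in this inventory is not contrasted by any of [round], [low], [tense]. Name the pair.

ɪ, ʌ

/ɪ/ (high front unrounded lax vowel) and /ʌ/ (mid back unrounded lax vowel) are both [-round], [-low], [-tense], so none of the listed features separates them. (They do differ in [high] and [back], which are not among the given features.) Every other pair in the inventory differs on at least one listed feature.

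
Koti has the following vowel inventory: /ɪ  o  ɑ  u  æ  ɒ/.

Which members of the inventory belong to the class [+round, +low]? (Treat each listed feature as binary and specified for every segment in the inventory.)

ɒ

The [+round] segments are /o, u, ɒ/.
Of those, [+low] leaves /ɒ/.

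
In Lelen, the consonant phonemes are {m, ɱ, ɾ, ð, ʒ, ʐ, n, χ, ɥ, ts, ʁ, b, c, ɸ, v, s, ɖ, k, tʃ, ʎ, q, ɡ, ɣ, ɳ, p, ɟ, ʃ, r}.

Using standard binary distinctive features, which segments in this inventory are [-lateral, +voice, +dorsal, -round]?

ʁ, ɡ, ɣ, ɟ

The [-lateral] segments are /m, ɱ, ɾ, ð, ʒ, ʐ, n, χ, ɥ, ts, ʁ, b, c, ɸ, v, s, ɖ, k, tʃ, q, ɡ, ɣ, ɳ, p, ɟ, ʃ, r/.
Among these, [+voice] gives /m, ɱ, ɾ, ð, ʒ, ʐ, n, ɥ, ʁ, b, v, ɖ, ɡ, ɣ, ɳ, ɟ, r/.
Intersecting with [+dorsal] gives /ɥ, ʁ, ɡ, ɣ, ɟ/.
Among these, [-round] leaves /ʁ, ɡ, ɣ, ɟ/.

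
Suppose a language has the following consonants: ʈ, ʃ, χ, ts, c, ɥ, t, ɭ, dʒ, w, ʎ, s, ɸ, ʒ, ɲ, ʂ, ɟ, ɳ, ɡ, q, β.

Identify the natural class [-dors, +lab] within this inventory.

Checking each segment against [-dorsal], [+labial]: /ɸ/ (voiceless bilabial fricative), /β/ (voiced bilabial fricative) satisfy every feature; every other segment in the inventory fails at least one.

ɸ, β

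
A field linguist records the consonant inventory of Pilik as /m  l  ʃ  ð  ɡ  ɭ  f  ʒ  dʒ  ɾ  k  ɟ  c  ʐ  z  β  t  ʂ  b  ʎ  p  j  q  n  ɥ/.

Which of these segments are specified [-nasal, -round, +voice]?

First, the [-nasal] segments are /l, ʃ, ð, ɡ, ɭ, f, ʒ, dʒ, ɾ, k, ɟ, c, ʐ, z, β, t, ʂ, b, ʎ, p, j, q, ɥ/.
Then [-round] gives /l, ʃ, ð, ɡ, ɭ, f, ʒ, dʒ, ɾ, k, ɟ, c, ʐ, z, β, t, ʂ, b, ʎ, p, j, q/.
Of those, [+voice] leaves /l, ð, ɡ, ɭ, ʒ, dʒ, ɾ, ɟ, ʐ, z, β, b, ʎ, j/.

l, ð, ɡ, ɭ, ʒ, dʒ, ɾ, ɟ, ʐ, z, β, b, ʎ, j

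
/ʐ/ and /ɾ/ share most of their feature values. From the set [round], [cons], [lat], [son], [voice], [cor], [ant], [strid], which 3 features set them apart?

/ʐ/ is the voiced retroflex fricative and /ɾ/ is the alveolar tap. Both are [-round], [+consonantal], [-lateral], [+voice], [+coronal]. /ʐ/ is [-sonorant] while /ɾ/ is [+sonorant]; /ʐ/ is [+strident] while /ɾ/ is [-strident]; /ʐ/ is [-anterior] while /ɾ/ is [+anterior], so the distinguishing features are [sonorant], [strident], [anterior].

[sonorant], [strident], [anterior]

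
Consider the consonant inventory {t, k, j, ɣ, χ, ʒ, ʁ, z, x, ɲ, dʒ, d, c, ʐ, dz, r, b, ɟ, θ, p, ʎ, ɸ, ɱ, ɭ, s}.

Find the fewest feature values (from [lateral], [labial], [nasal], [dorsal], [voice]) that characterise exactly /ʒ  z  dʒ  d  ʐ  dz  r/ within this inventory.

The class [+voice], [−lateral], [−labial], [−dorsal] has exactly /ʒ, z, dʒ, d, ʐ, dz, r/ as its extension in this inventory. No smaller conjunction from the listed features achieves this: [−lateral, −labial, −dorsal] alone would also admit /t, θ, s/; [+voice, −labial, −dorsal] alone would also admit /ɭ/; [+voice, −lateral, −dorsal] alone would also admit /b, ɱ/; [+voice, −lateral, −labial] alone would also admit /j, ɣ, ʁ, ɲ, …/; and checking the remaining three-feature bundles turns up none with this extension.

[+voice, −lateral, −labial, −dorsal]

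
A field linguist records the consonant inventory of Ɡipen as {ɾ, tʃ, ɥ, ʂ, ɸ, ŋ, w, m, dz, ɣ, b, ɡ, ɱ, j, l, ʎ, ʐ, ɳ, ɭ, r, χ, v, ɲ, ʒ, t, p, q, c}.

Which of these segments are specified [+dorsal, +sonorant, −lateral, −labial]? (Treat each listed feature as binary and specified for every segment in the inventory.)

Among the inventory, the [+dorsal] segments are /ɥ, ŋ, w, ɣ, ɡ, j, ʎ, χ, ɲ, q, c/.
Of those, [+sonorant] gives /ɥ, ŋ, w, j, ʎ, ɲ/.
Intersecting with [−lateral] gives /ɥ, ŋ, w, j, ɲ/.
Within that set, [−labial] leaves /ŋ, j, ɲ/.

ŋ, j, ɲ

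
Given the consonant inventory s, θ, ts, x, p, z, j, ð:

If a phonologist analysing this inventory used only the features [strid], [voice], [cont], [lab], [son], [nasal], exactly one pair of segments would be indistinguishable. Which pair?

θ, x

On the given features, /θ/ and /x/ have an identical profile: [−strident], [−voice], [+continuant], [−labial], [−sonorant], [−nasal]. No other two segments in the inventory coincide on all 6 features. (They do differ in [coronal] and [dorsal], which are not among the given features.)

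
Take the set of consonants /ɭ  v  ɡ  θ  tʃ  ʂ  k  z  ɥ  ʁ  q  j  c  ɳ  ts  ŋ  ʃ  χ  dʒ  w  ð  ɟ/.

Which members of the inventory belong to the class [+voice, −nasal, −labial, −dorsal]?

Eliminate segments failing any feature: /v, ɥ, w/ are [+labial]; /ɡ, ʁ, j, ɟ/ are [+dorsal]; /θ, tʃ, ʂ, k, q, c, ts, ʃ, χ/ are [−voice]; /ɳ, ŋ/ are [+nasal]. The remaining /ɭ, z, dʒ, ð/ satisfy [+voice], [−nasal], [−labial], [−dorsal].

ɭ, z, dʒ, ð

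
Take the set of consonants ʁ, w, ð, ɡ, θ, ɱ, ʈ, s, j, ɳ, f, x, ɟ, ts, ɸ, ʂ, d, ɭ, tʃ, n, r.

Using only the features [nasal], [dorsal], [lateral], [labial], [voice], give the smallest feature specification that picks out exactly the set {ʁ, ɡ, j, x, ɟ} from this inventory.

/ʁ, ɡ, j, x, ɟ/ are all [-labial], [+dorsal], and no other segment in the inventory matches both values. Dropping any one of them over-generates: [+dorsal] alone would also admit /w/; [-labial] alone would also admit /ð, θ, ʈ, s, …/. No other single listed feature picks out exactly this set either, so fewer than two features will not do.

[-labial, +dorsal]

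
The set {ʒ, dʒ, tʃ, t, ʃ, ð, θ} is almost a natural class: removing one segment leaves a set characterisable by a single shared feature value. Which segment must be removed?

t

[distributed] groups all but one: /tʃ, θ, dʒ, ʒ, ð, ʃ/ share [+distributed] while /t/ (voiceless alveolar stop) alone is [-distributed]. Removing any other segment would not leave a single-feature class that excludes it.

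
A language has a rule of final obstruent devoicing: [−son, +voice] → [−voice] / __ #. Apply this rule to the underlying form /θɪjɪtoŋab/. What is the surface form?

The only segment in the rule's environment that also matches [−son, +voice] is /b/. Applying [−voice] turns the voiced bilabial stop into /p/ (voiceless bilabial stop), giving [θɪjɪtoŋap].

[θɪjɪtoŋap]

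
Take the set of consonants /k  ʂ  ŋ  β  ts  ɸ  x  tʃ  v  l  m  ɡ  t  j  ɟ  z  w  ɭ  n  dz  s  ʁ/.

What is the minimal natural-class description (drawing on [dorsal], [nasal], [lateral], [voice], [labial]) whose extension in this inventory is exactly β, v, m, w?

/β, v, m, w/ are all [+voice], [+labial], and no other segment in the inventory matches both values. Dropping any one of them over-generates: [+labial] alone would also admit /ɸ/; [+voice] alone would also admit /ŋ, l, ɡ, j, …/. No other single listed feature picks out exactly this set either, so fewer than two features will not do.

[+voice, +labial]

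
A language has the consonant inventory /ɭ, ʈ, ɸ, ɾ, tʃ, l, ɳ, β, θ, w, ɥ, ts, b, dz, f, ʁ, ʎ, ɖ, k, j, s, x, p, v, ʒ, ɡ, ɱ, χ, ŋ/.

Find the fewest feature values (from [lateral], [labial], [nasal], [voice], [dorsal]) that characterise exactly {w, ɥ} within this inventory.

[+labial, +dorsal]

/w, ɥ/ are all [+labial], [+dorsal], and no other segment in the inventory matches both values. Dropping any one of them over-generates: [+dorsal] alone would also admit /ʁ, ʎ, k, j, …/; [+labial] alone would also admit /ɸ, β, b, f, …/. No other single listed feature picks out exactly this set either, so fewer than two features will not do.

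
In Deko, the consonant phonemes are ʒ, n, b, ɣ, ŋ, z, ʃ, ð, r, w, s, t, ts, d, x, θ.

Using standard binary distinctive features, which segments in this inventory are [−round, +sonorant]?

Eliminate segments failing any feature: /ʒ, b, ɣ, z, ʃ, ð, s, t, ts, d, x, θ/ are [−sonorant]; /w/ is [+round]. The remaining /n, ŋ, r/ satisfy [−round], [+sonorant].

n, ŋ, r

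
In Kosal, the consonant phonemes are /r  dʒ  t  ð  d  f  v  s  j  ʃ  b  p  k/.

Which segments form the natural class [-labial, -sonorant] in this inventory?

dʒ, t, ð, d, s, ʃ, k

Checking each segment against [-labial], [-sonorant]: /dʒ/ (voiced postalveolar affricate), /t/ (voiceless alveolar stop), /ð/ (voiced dental fricative), /d/ (voiced alveolar stop), /s/ (voiceless alveolar fricative), /ʃ/ (voiceless postalveolar fricative), among others, satisfy every feature; every other segment in the inventory fails at least one.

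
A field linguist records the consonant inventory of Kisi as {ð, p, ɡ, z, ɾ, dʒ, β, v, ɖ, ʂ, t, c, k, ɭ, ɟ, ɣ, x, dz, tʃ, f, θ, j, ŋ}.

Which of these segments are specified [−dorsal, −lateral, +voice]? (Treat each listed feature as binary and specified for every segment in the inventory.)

Checking each segment against [−dorsal], [−lateral], [+voice]: /ð/ (voiced dental fricative), /z/ (voiced alveolar fricative), /ɾ/ (alveolar tap), /dʒ/ (voiced postalveolar affricate), /β/ (voiced bilabial fricative), /v/ (voiced labiodental fricative), among others, satisfy every feature; every other segment in the inventory fails at least one.

ð, z, ɾ, dʒ, β, v, ɖ, dz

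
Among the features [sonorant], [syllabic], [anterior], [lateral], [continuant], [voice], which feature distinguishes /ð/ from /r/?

The two segments share [−syllabic], [+anterior], [−lateral], [+continuant], [+voice]. The only feature from the list on which they differ: /ð/ is [−sonorant] while /r/ is [+sonorant].

[sonorant]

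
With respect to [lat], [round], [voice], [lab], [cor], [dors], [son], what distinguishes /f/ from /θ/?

[labial], [coronal]

/f/ (voiceless labiodental fricative) and /θ/ (voiceless dental fricative) agree on [-lateral], [-round], [-voice], [-dorsal], [-sonorant]. They differ on [labial] (/f/ [+], /θ/ [-]), [coronal] (/f/ [-], /θ/ [+]).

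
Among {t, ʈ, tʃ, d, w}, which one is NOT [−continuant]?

w

/w/ is the labial-velar glide, which is [+continuant]; the rest — /ʈ, t, d, tʃ/ — are [−continuant].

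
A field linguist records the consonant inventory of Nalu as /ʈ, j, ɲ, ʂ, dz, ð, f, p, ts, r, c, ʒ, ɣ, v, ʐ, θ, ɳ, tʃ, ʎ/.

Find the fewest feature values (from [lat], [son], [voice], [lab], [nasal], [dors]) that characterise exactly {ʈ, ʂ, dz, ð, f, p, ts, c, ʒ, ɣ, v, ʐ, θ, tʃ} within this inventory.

/ʈ, ʂ, dz, ð, f, p, ts, c, ʒ, ɣ, v, ʐ, θ, tʃ/ are exactly the [−sonorant] segments in the inventory, so a single feature suffices.

[−son]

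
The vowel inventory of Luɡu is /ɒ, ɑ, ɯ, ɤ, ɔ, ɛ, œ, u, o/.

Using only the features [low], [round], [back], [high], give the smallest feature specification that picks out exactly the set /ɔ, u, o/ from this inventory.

Every target segment is [-low], [+back], [+round]; each remaining inventory member fails at least one of these. Each conjunct is needed — [+back, +round] alone would also admit /ɒ/; [-low, +round] alone would also admit /œ/; [-low, +back] alone would also admit /ɯ, ɤ/ — and no other combination of two listed features has exactly this extension, so three is the minimum.

[-low, +back, +round]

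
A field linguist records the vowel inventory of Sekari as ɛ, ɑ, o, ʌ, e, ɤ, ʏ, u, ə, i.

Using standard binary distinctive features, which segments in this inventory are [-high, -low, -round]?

ɛ, ʌ, e, ɤ, ə

First, the [-high] segments are /ɛ, ɑ, o, ʌ, e, ɤ, ə/.
Intersecting with [-low] gives /ɛ, o, ʌ, e, ɤ, ə/.
Intersecting with [-round] leaves /ɛ, ʌ, e, ɤ, ə/.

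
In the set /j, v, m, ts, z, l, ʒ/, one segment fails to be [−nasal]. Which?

m

Every segment except /m/ is [−nasal]. /m/ (bilabial nasal) is [+nasal], so it is the exception.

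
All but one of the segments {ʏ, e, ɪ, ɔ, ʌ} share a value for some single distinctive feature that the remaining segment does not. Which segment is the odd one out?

e

The remaining segments after removing /e/ share [−tense]; /e/ (mid front unrounded tense vowel) is [+tense]. For every other candidate removal, the leftover set fails to share any single feature value that the removed segment lacks.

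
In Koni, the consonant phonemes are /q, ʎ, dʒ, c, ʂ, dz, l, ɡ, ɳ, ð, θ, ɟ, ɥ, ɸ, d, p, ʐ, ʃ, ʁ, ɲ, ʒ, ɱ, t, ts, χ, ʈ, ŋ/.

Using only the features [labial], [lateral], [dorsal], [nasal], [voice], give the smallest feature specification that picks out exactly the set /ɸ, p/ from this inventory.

[-voice, +labial]

The class [-voice], [+labial] has exactly /ɸ, p/ as its extension in this inventory. No smaller conjunction from the listed features achieves this: [+labial] alone would also admit /ɥ, ɱ/; [-voice] alone would also admit /q, c, ʂ, θ, …/; and checking the remaining single features turns up none with this extension.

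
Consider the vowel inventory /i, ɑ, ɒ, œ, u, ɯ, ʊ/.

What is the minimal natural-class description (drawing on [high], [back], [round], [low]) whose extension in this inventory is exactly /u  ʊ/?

Every target segment is [+high], [+round]; each remaining inventory member fails at least one of these. Each conjunct is needed — [+round] alone would also admit /ɒ, œ/; [+high] alone would also admit /i, ɯ/ — and no other single listed feature has exactly this extension, so two is the minimum.

[+high, +round]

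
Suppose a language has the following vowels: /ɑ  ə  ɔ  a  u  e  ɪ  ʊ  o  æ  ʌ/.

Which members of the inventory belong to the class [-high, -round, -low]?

Checking each segment against [-high], [-round], [-low]: /ə/ (mid central vowel (schwa)), /e/ (mid front unrounded tense vowel), /ʌ/ (mid back unrounded lax vowel) satisfy every feature; every other segment in the inventory fails at least one.

ə, e, ʌ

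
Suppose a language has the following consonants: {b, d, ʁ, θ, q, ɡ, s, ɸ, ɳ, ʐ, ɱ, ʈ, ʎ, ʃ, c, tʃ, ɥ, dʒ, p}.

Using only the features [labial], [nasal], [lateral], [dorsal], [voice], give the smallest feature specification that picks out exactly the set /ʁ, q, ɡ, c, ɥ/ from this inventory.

/ʁ, q, ɡ, c, ɥ/ are all [−lateral], [+dorsal], and no other segment in the inventory matches both values. Dropping any one of them over-generates: [+dorsal] alone would also admit /ʎ/; [−lateral] alone would also admit /b, d, θ, s, …/. No other single listed feature picks out exactly this set either, so fewer than two features will not do.

[−lateral, +dorsal]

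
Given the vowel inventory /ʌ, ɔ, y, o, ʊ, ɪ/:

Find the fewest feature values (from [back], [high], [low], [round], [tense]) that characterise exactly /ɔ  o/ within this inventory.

Every target segment is [−high], [+round]; each remaining inventory member fails at least one of these. Each conjunct is needed — [+round] alone would also admit /y, ʊ/; [−high] alone would also admit /ʌ/ — and no other single listed feature has exactly this extension, so two is the minimum.

[−high, +round]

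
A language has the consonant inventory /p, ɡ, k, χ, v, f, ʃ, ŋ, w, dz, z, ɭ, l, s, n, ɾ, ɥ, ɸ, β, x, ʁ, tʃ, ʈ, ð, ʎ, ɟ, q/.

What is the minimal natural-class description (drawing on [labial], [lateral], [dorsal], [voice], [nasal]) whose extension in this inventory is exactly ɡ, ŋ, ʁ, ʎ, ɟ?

/ɡ, ŋ, ʁ, ʎ, ɟ/ are all [+voice], [−labial], [+dorsal], and no other segment in the inventory matches all three values. Dropping any one of them over-generates: [−labial, +dorsal] alone would also admit /k, χ, x, q/; [+voice, +dorsal] alone would also admit /w, ɥ/; [+voice, −labial] alone would also admit /dz, z, ɭ, l, …/. No other combination of two listed features picks out exactly this set either, so fewer than three features will not do.

[+voice, −labial, +dorsal]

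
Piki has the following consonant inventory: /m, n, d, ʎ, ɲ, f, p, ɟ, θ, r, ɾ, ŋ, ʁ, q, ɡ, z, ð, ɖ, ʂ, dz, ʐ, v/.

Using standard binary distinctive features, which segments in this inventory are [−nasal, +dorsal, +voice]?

ʎ, ɟ, ʁ, ɡ

Among the inventory, the [−nasal] segments are /d, ʎ, f, p, ɟ, θ, r, ɾ, ʁ, q, ɡ, z, ð, ɖ, ʂ, dz, ʐ, v/.
Within that set, [+dorsal] gives /ʎ, ɟ, ʁ, q, ɡ/.
Then [+voice] leaves /ʎ, ɟ, ʁ, ɡ/.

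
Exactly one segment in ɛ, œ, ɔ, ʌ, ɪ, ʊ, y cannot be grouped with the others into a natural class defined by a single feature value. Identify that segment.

y

/ʌ, œ, ɛ, ɪ, ʊ, ɔ/ are all [−tense], but /y/ (high front rounded tense vowel) is [+tense]. No other single segment can be removed to leave a set sharing one feature value that the removed segment lacks, so /y/ is the odd one out.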